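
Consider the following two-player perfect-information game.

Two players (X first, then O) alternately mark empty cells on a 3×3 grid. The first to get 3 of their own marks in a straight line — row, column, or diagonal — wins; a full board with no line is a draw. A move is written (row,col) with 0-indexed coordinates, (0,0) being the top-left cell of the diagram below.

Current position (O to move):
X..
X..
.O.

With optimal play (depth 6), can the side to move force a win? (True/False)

ply 1, O at X../X../.O. | (0,1)=-1→XO./X../.O.; (0,2)=-1→X.O/X../.O.; (1,1)=-1→X../XO./.O.; (1,2)=-1→X../X.O/.O.; (2,0)=+1→X../X../OO.*; (2,2)=-1→X../X../.OO
ply 2, X at X../X../OO. | (0,1)=-1→XX./X../OO.*; (0,2)=-1→X.X/X../OO.; (1,1)=-1→X../XX./OO.; (1,2)=-1→X../X.X/OO.; (2,2)=-1→X../X../OOX
ply 3, O at XX./X../OO. | (0,2)=+1→XXO/X../OO.*; (1,1)=-1→XX./XO./OO.; (1,2)=-1→XX./X.O/OO.; (2,2)=+1→XX./X../OOO
ply 4, X at XXO/X../OO. | (1,1)=-1→XXO/XX./OO.*; (1,2)=-1→XXO/X.X/OO.; (2,2)=-1→XXO/X../OOX
ply 5, O at XXO/XX./OO. | (1,2)=-1→XXO/XXO/OO.; (2,2)=+1→XXO/XX./OOO*
ply 6: XXO/XX./OOO is terminal -1 (X); from X../X../.O. depth 6

O winning at [X../X../.O.]: True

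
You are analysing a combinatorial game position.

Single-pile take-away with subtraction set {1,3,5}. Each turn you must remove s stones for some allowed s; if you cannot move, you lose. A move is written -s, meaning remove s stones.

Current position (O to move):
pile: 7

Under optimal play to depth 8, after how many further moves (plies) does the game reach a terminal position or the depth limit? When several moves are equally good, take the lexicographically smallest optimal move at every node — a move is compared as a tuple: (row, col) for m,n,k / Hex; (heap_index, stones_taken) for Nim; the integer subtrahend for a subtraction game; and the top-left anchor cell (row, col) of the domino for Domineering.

PV length from [7]: 7 plies

p1 O@[7]: -1[6]+1* -3[4]+1 -5[2]+1
p2 X@[6]: -1[5]-1* -3[3]-1 -5[1]-1
p3 O@[5]: -1[4]+1* -3[2]+1 -5[0]+1
p4 X@[4]: -1[3]-1* -3[1]-1
p5 O@[3]: -1[2]+1* -3[0]+1
p6 X@[2]: -1[1]-1*
p7 O@[1]: -1[0]+1*
p8 X@[0] terminal -1; root [7] d8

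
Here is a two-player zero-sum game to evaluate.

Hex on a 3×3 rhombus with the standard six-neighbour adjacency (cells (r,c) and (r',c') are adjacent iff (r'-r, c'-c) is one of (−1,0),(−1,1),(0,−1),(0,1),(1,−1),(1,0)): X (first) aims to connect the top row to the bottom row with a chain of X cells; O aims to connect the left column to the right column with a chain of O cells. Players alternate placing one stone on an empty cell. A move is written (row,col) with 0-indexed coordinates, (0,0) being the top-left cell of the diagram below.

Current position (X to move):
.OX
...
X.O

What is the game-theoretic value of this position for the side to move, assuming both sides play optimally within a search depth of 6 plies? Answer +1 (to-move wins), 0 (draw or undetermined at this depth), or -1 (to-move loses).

value(.OX/.../X.O, X) = +1

ply 1, X at .OX/.../X.O | (0,0)=+1→XOX/.../X.O*; (1,0)=+1→.OX/X../X.O; (1,1)=+1→.OX/.X./X.O; (1,2)=+1→.OX/..X/X.O; (2,1)=+1→.OX/.../XXO
ply 2, O at XOX/.../X.O | (1,0)=-1→XOX/O../X.O*; (1,1)=-1→XOX/.O./X.O; (1,2)=-1→XOX/..O/X.O; (2,1)=-1→XOX/.../XOO
ply 3, X at XOX/O../X.O | (1,1)=+1→XOX/OX./X.O*; (1,2)=+1→XOX/O.X/X.O; (2,1)=+1→XOX/O../XXO
ply 4: XOX/OX./X.O is terminal -1 (O); from .OX/.../X.O depth 6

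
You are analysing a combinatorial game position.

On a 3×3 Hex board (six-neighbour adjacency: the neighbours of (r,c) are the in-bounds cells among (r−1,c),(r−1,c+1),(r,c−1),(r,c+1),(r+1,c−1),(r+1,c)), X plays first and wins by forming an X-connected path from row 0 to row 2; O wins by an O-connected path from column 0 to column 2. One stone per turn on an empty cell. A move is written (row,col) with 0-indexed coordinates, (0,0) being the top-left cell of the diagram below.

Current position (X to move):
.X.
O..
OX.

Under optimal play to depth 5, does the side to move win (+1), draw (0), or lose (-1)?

p1 X@[.X./O../OX.]: (0,0)[XX./O../OX.]-1 (0,2)[.XX/O../OX.]+1* (1,1)[.X./OX./OX.]+1 (1,2)[.X./O.X/OX.]+1 (2,2)[.X./O../OXX]-1
p2 O@[.XX/O../OX.]: (0,0)[OXX/O../OX.]-1* (1,1)[.XX/OO./OX.]-1 (1,2)[.XX/O.O/OX.]-1 (2,2)[.XX/O../OXO]-1
p3 X@[OXX/O../OX.]: (1,1)[OXX/OX./OX.]+1* (1,2)[OXX/O.X/OX.]+1 (2,2)[OXX/O../OXX]+1
p4 O@[OXX/OX./OX.] terminal -1; root [.X./O../OX.] d5

value(.X./O../OX., X) = +1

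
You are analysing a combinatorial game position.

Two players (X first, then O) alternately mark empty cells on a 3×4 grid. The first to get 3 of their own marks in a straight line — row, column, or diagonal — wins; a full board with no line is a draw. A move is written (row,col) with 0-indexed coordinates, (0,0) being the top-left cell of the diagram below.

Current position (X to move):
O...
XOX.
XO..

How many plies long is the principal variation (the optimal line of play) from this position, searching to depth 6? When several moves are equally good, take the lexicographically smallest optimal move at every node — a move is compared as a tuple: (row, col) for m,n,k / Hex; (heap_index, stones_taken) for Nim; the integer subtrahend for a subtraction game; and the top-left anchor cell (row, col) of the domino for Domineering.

ply 1, X at O.../XOX./XO.. | (0,1)=-1→OX../XOX./XO..*; (0,2)=-1→O.X./XOX./XO..; (0,3)=-1→O..X/XOX./XO..; (1,3)=-1→O.../XOXX/XO..; (2,2)=-1→O.../XOX./XOX.; (2,3)=-1→O.../XOX./XO.X
ply 2, O at OX../XOX./XO.. | (0,2)=-1→OXO./XOX./XO..; (0,3)=-1→OX.O/XOX./XO..; (1,3)=-1→OX../XOXO/XO..; (2,2)=+1→OX../XOX./XOO.*; (2,3)=+0→OX../XOX./XO.O
ply 3: OX../XOX./XOO. is terminal -1 (X); from O.../XOX./XO.. depth 6

PV length from [O.../XOX./XO..]: 2 plies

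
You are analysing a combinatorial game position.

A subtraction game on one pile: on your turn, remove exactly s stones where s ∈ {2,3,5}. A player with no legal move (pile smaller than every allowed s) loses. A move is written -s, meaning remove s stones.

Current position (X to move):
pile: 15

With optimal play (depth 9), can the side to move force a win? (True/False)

X winning at [15]: False

ply 1, X at 15 | -2=-1→13*; -3=-1→12; -5=-1→10
ply 2, O at 13 | -2=-1→11; -3=-1→10; -5=+1→8*
ply 3, X at 8 | -2=-1→6*; -3=-1→5; -5=-1→3
ply 4, O at 6 | -2=-1→4; -3=-1→3; -5=+1→1*
ply 5: 1 is terminal -1 (X); from 15 depth 9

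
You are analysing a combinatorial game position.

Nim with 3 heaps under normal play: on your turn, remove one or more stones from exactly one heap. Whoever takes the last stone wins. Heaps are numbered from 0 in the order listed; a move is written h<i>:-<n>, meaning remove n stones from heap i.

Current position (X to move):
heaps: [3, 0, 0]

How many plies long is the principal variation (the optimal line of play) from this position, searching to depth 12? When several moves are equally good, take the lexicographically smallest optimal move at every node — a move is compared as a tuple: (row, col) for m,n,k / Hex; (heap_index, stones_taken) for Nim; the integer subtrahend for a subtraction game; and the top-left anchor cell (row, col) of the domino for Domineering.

[(3,0,0)] X move#1: h0:-1:-1/(2,0,0), h0:-2:-1/(1,0,0), h0:-3:+1/(0,0,0)*
[(0,0,0)] end (terminal -1, O#2); searched (3,0,0) to 12

PV length from [(3,0,0)]: 1 ply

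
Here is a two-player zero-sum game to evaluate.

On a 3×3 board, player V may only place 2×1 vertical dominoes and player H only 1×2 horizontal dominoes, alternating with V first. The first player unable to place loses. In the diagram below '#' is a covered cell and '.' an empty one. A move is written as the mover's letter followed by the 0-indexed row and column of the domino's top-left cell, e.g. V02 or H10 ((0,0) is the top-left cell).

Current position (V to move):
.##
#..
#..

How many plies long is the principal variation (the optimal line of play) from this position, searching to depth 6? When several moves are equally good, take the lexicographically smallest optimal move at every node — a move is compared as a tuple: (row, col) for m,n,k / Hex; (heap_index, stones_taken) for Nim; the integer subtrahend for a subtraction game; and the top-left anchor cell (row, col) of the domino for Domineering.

PV length from [.##/#../#..]: 1 ply

ply 1, V at .##/#../#.. | V11=+1→.##/##./##.*; V12=+1→.##/#.#/#.#
ply 2: .##/##./##. is terminal -1 (H); from .##/#../#.. depth 6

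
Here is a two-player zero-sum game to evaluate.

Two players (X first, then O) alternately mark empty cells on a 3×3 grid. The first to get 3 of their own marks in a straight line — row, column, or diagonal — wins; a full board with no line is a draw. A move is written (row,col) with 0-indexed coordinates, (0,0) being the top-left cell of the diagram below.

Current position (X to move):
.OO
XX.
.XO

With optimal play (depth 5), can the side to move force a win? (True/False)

ply 1, X at .OO/XX./.XO | (0,0)=-1→XOO/XX./.XO; (1,2)=+1→.OO/XXX/.XO*; (2,0)=-1→.OO/XX./XXO
ply 2: .OO/XXX/.XO is terminal -1 (O); from .OO/XX./.XO depth 5

X winning at [.OO/XX./.XO]: True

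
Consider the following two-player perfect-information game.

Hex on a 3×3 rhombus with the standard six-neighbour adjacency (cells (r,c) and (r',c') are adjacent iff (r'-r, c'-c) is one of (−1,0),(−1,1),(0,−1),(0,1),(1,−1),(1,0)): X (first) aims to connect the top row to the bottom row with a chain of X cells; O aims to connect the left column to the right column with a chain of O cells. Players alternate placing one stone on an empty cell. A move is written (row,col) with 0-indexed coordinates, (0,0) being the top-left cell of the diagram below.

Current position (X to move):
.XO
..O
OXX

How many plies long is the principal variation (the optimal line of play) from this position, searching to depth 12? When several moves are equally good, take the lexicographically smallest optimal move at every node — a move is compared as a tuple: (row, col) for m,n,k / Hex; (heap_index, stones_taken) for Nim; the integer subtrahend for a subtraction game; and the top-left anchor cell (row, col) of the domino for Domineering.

PV length from [.XO/..O/OXX]: 1 ply

p1 X@[.XO/..O/OXX]: (0,0)[XXO/..O/OXX]-1 (1,0)[.XO/X.O/OXX]-1 (1,1)[.XO/.XO/OXX]+1*
p2 O@[.XO/.XO/OXX] terminal -1; root [.XO/..O/OXX] d12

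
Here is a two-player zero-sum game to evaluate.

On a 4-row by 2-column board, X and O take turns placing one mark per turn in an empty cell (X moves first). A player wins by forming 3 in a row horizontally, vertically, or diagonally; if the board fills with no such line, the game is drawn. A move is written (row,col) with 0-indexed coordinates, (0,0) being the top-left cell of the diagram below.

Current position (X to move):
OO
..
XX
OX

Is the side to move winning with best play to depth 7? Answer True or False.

[OO/../XX/OX] X move#1: (1,0):+0/OO/X./XX/OX, (1,1):+1/OO/.X/XX/OX*
[OO/.X/XX/OX] end (terminal -1, O#2); searched OO/../XX/OX to 7

X winning at [OO/../XX/OX]: True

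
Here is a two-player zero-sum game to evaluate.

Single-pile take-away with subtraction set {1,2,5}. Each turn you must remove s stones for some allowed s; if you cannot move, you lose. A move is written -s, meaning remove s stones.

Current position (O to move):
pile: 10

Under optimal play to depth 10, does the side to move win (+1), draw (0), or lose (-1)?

value(10, O) = +1

ply 1, O at 10 | -1=+1→9*; -2=-1→8; -5=-1→5
ply 2, X at 9 | -1=-1→8*; -2=-1→7; -5=-1→4
ply 3, O at 8 | -1=-1→7; -2=+1→6*; -5=+1→3
ply 4, X at 6 | -1=-1→5*; -2=-1→4; -5=-1→1
ply 5, O at 5 | -1=-1→4; -2=+1→3*; -5=+1→0
ply 6, X at 3 | -1=-1→2*; -2=-1→1
ply 7, O at 2 | -1=-1→1; -2=+1→0*
ply 8: 0 is terminal -1 (X); from 10 depth 10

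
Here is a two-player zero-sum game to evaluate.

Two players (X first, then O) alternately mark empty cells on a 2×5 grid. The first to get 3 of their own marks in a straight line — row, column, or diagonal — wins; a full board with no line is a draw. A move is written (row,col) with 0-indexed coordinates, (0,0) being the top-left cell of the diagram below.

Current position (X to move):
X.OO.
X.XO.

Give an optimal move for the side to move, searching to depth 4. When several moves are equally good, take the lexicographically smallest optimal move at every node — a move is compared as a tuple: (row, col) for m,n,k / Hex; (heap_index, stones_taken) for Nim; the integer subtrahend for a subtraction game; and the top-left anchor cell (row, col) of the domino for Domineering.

p1 X@[X.OO./X.XO.]: (0,1)[XXOO./X.XO.]-1 (0,4)[X.OOX/X.XO.]-1 (1,1)[X.OO./XXXO.]+1* (1,4)[X.OO./X.XOX]-1
p2 O@[X.OO./XXXO.] terminal -1; root [X.OO./X.XO.] d4

X's best at [X.OO./X.XO.]: (1,1)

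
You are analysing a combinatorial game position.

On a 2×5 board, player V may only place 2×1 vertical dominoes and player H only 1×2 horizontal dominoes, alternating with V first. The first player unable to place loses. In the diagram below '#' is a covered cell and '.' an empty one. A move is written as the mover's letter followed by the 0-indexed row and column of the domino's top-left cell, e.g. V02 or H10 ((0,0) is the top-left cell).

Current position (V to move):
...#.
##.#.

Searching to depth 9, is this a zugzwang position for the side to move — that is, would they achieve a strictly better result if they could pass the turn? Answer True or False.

zugzwang(...#./##.#., V) = False

p1 V@[...#./##.#.]: V02[..##./####.]+1* V04[...##/##.##]-1
p2 H@[..##./####.]: H00[####./####.]-1*
p3 V@[####./####.]: V04[#####/#####]+1*
p4 H@[#####/#####] terminal -1; root [...#./##.#.] d9
pass branch (H moves first from the same position):
  | p1 H@[...#./##.#.]: H00[##.#./##.#.]-1* H01[.###./##.#.]-1
  | p2 V@[##.#./##.#.]: V02[####./####.]+1* V04[##.##/##.##]+1
  | p3 H@[####./####.] terminal -1; root [...#./##.#.] d9
V moving scores +1; V passing scores +1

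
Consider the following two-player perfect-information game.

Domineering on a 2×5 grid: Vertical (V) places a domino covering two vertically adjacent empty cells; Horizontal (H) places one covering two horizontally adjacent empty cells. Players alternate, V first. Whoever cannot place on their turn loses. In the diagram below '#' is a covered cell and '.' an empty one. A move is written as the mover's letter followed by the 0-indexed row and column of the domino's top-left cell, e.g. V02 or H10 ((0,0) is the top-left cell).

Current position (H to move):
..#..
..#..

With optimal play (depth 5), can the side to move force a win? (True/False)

H winning at [..#../..#..]: False

p1 H@[..#../..#..]: H00[###../..#..]-1* H03[..###/..#..]-1 H10[..#../###..]-1 H13[..#../..###]-1
p2 V@[###../..#..]: V03[####./..##.]+1* V04[###.#/..#.#]+1
p3 H@[####./..##.]: H10[####./####.]-1*
p4 V@[####./####.]: V04[#####/#####]+1*
p5 H@[#####/#####] terminal -1; root [..#../..#..] d5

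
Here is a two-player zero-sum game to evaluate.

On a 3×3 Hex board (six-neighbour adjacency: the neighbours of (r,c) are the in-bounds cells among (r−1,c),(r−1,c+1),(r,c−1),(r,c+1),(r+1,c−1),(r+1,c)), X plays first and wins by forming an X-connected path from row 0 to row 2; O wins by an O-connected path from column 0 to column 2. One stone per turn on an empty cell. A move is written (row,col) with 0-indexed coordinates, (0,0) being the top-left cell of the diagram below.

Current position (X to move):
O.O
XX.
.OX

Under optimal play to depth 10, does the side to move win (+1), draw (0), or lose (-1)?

p1 X@[O.O/XX./.OX]: (0,1)[OXO/XX./.OX]+1* (1,2)[O.O/XXX/.OX]-1 (2,0)[O.O/XX./XOX]-1
p2 O@[OXO/XX./.OX]: (1,2)[OXO/XXO/.OX]-1* (2,0)[OXO/XX./OOX]-1
p3 X@[OXO/XXO/.OX]: (2,0)[OXO/XXO/XOX]+1*
p4 O@[OXO/XXO/XOX] terminal -1; root [O.O/XX./.OX] d10

value(O.O/XX./.OX, X) = +1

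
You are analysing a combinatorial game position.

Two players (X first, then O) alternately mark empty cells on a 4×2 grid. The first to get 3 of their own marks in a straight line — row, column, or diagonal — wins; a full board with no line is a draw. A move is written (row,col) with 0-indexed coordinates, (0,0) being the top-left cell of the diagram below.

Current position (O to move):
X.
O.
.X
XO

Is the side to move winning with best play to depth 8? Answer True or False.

O winning at [X./O./.X/XO]: False

ply 1, O at X./O./.X/XO | (0,1)=+0→XO/O./.X/XO*; (1,1)=+0→X./OO/.X/XO; (2,0)=+0→X./O./OX/XO
ply 2, X at XO/O./.X/XO | (1,1)=+0→XO/OX/.X/XO*; (2,0)=+0→XO/O./XX/XO
ply 3, O at XO/OX/.X/XO | (2,0)=+0→XO/OX/OX/XO*
ply 4: XO/OX/OX/XO is terminal +0 (X); from X./O./.X/XO depth 8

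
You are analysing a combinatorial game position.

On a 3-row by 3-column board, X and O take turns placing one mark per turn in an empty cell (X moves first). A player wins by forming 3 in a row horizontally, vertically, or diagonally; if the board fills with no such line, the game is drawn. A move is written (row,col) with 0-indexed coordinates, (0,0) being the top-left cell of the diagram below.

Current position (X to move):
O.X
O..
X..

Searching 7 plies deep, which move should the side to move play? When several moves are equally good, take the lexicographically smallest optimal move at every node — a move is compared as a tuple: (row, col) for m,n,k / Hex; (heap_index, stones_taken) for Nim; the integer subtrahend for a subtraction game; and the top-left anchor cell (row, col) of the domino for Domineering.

ply 1, X at O.X/O../X.. | (0,1)=-1→OXX/O../X..; (1,1)=+1→O.X/OX./X..*; (1,2)=+1→O.X/O.X/X..; (2,1)=+1→O.X/O../XX.; (2,2)=+1→O.X/O../X.X
ply 2: O.X/OX./X.. is terminal -1 (O); from O.X/O../X.. depth 7

X's best at [O.X/O../X..]: (1,1)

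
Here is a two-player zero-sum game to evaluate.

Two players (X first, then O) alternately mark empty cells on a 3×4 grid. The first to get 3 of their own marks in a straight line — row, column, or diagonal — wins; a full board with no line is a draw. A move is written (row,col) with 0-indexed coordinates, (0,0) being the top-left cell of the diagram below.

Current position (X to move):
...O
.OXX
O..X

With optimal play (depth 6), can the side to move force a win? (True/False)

X winning at [...O/.OXX/O..X]: True

ply 1, X at ...O/.OXX/O..X | (0,0)=-1→X..O/.OXX/O..X; (0,1)=+1→.X.O/.OXX/O..X*; (0,2)=+1→..XO/.OXX/O..X; (1,0)=-1→...O/XOXX/O..X; (2,1)=-1→...O/.OXX/OX.X; (2,2)=-1→...O/.OXX/O.XX
ply 2: .X.O/.OXX/O..X is terminal -1 (O); from ...O/.OXX/O..X depth 6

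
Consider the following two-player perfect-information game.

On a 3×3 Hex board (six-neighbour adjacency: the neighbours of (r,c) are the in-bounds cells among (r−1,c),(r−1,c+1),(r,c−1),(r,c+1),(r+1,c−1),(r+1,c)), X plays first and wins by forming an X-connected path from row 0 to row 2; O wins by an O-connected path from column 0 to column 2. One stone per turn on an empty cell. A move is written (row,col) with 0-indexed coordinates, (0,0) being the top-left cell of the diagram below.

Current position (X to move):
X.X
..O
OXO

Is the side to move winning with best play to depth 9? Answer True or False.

X winning at [X.X/..O/OXO]: True

[X.X/..O/OXO] X move#1: (0,1):-1/XXX/..O/OXO, (1,0):-1/X.X/X.O/OXO, (1,1):+1/X.X/.XO/OXO*
[X.X/.XO/OXO] end (terminal -1, O#2); searched X.X/..O/OXO to 9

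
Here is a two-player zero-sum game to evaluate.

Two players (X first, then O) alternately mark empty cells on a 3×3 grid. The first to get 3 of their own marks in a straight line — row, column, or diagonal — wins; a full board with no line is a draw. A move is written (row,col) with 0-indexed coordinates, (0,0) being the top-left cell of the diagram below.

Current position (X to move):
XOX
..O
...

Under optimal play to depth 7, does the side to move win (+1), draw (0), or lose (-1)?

[XOX/..O/...] X move#1: (1,0):+0/XOX/X.O/..., (1,1):+1/XOX/.XO/...*, (2,0):+1/XOX/..O/X.., (2,1):+0/XOX/..O/.X., (2,2):-1/XOX/..O/..X
[XOX/.XO/...] O move#2: (1,0):-1/XOX/OXO/...*, (2,0):-1/XOX/.XO/O.., (2,1):-1/XOX/.XO/.O., (2,2):-1/XOX/.XO/..O
[XOX/OXO/...] X move#3: (2,0):+1/XOX/OXO/X..*, (2,1):+1/XOX/OXO/.X., (2,2):+1/XOX/OXO/..X
[XOX/OXO/X..] end (terminal -1, O#4); searched XOX/..O/... to 7

value(XOX/..O/..., X) = +1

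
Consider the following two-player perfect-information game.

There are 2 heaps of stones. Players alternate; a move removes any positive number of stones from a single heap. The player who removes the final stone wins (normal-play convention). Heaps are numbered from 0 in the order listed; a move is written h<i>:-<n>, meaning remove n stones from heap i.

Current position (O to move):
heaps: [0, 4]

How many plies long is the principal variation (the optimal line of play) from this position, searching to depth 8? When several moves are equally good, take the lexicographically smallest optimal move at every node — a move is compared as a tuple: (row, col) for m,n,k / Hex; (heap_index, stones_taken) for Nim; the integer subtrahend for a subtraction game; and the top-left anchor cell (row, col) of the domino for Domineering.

PV length from [(0,4)]: 1 ply

p1 O@[(0,4)]: h1:-1[(0,3)]-1 h1:-2[(0,2)]-1 h1:-3[(0,1)]-1 h1:-4[(0,0)]+1*
p2 X@[(0,0)] terminal -1; root [(0,4)] d8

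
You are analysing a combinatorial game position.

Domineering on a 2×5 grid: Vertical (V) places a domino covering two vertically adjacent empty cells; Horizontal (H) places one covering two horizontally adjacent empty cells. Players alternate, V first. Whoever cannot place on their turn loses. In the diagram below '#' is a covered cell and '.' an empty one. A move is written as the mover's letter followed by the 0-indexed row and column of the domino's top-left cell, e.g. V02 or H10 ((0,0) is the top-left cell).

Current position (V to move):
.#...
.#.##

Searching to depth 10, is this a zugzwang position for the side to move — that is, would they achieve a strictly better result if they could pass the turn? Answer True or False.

zugzwang(.#.../.#.##, V) = False

ply 1, V at .#.../.#.## | V00=-1→##.../##.##; V02=+1→.##../.####*
ply 2, H at .##../.#### | H03=-1→.####/.####*
ply 3, V at .####/.#### | V00=+1→#####/#####*
ply 4: #####/##### is terminal -1 (H); from .#.../.#.## depth 10
pass branch (H moves first from the same position):
  | ply 1, H at .#.../.#.## | H02=-1→.###./.#.##*; H03=-1→.#.##/.#.##
  | ply 2, V at .###./.#.## | V00=+1→####./##.##*
  | ply 3: ####./##.## is terminal -1 (H); from .#.../.#.## depth 10
V moving scores +1; V passing scores +1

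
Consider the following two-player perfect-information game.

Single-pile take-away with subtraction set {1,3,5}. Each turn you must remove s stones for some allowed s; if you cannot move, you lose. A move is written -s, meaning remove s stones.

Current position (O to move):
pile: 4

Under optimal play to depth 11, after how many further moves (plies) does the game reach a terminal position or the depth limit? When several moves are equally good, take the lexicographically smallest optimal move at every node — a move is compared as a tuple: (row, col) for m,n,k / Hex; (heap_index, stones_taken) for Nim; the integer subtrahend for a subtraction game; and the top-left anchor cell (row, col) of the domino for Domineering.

[4] O move#1: -1:-1/3*, -3:-1/1
[3] X move#2: -1:+1/2*, -3:+1/0
[2] O move#3: -1:-1/1*
[1] X move#4: -1:+1/0*
[0] end (terminal -1, O#5); searched 4 to 11

PV length from [4]: 4 plies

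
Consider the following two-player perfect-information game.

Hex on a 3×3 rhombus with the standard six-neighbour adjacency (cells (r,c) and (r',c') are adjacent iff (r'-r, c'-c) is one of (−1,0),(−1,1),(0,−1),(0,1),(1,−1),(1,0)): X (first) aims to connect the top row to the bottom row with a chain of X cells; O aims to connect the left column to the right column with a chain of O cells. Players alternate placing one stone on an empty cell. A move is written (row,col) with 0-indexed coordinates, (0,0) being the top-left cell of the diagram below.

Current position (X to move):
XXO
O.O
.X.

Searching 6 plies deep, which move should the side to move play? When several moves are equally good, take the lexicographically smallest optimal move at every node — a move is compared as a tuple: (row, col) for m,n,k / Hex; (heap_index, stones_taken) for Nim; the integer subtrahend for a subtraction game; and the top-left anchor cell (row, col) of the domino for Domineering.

X's best at [XXO/O.O/.X.]: (1,1)

p1 X@[XXO/O.O/.X.]: (1,1)[XXO/OXO/.X.]+1* (2,0)[XXO/O.O/XX.]-1 (2,2)[XXO/O.O/.XX]-1
p2 O@[XXO/OXO/.X.] terminal -1; root [XXO/O.O/.X.] d6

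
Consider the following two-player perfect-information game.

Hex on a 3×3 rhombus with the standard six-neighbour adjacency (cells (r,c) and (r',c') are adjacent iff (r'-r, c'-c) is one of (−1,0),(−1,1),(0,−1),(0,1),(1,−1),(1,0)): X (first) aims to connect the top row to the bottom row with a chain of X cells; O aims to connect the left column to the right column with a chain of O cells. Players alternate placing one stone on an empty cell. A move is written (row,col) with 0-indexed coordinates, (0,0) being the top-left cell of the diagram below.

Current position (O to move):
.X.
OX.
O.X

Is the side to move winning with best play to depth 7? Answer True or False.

O winning at [.X./OX./O.X]: False

ply 1, O at .X./OX./O.X | (0,0)=-1→OX./OX./O.X*; (0,2)=-1→.XO/OX./O.X; (1,2)=-1→.X./OXO/O.X; (2,1)=-1→.X./OX./OOX
ply 2, X at OX./OX./O.X | (0,2)=+1→OXX/OX./O.X*; (1,2)=+1→OX./OXX/O.X; (2,1)=+1→OX./OX./OXX
ply 3, O at OXX/OX./O.X | (1,2)=-1→OXX/OXO/O.X*; (2,1)=-1→OXX/OX./OOX
ply 4, X at OXX/OXO/O.X | (2,1)=+1→OXX/OXO/OXX*
ply 5: OXX/OXO/OXX is terminal -1 (O); from .X./OX./O.X depth 7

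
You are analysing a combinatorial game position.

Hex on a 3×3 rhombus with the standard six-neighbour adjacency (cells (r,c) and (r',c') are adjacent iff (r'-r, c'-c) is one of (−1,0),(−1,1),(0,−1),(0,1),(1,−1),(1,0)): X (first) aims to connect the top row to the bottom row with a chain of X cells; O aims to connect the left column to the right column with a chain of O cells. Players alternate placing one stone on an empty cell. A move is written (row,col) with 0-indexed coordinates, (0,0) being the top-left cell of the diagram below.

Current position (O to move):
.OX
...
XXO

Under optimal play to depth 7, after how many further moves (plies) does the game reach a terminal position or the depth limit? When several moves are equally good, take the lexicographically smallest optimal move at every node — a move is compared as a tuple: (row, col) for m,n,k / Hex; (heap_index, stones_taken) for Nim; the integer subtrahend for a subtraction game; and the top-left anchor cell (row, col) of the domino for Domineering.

PV length from [.OX/.../XXO]: 4 plies

ply 1, O at .OX/.../XXO | (0,0)=-1→OOX/.../XXO*; (1,0)=-1→.OX/O../XXO; (1,1)=-1→.OX/.O./XXO; (1,2)=-1→.OX/..O/XXO
ply 2, X at OOX/.../XXO | (1,0)=+1→OOX/X../XXO*; (1,1)=+1→OOX/.X./XXO; (1,2)=+1→OOX/..X/XXO
ply 3, O at OOX/X../XXO | (1,1)=-1→OOX/XO./XXO*; (1,2)=-1→OOX/X.O/XXO
ply 4, X at OOX/XO./XXO | (1,2)=+1→OOX/XOX/XXO*
ply 5: OOX/XOX/XXO is terminal -1 (O); from .OX/.../XXO depth 7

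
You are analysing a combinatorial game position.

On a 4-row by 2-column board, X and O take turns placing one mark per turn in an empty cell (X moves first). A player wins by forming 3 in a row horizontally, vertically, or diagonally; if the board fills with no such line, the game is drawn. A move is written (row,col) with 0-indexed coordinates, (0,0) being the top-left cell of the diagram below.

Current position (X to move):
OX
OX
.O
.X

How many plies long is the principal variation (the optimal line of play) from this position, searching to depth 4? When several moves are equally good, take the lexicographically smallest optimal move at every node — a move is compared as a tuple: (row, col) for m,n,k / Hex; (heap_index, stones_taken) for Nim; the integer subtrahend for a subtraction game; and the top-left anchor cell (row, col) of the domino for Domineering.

PV length from [OX/OX/.O/.X]: 2 plies

p1 X@[OX/OX/.O/.X]: (2,0)[OX/OX/XO/.X]+0* (3,0)[OX/OX/.O/XX]-1
p2 O@[OX/OX/XO/.X]: (3,0)[OX/OX/XO/OX]+0*
p3 X@[OX/OX/XO/OX] terminal +0; root [OX/OX/.O/.X] d4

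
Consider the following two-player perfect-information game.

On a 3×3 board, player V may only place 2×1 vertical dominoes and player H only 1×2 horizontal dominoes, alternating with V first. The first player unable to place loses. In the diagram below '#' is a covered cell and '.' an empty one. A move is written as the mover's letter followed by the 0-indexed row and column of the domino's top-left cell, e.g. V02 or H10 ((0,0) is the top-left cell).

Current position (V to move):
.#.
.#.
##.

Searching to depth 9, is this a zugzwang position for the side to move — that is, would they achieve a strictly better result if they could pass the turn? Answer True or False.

zugzwang(.#./.#./##., V) = False

p1 V@[.#./.#./##.]: V00[##./##./##.]+1* V02[.##/.##/##.]+1 V12[.#./.##/###]+1
p2 H@[##./##./##.] terminal -1; root [.#./.#./##.] d9
if V skipped the turn, H would face:
~ p1 H@[.#./.#./##.] terminal -1; root [.#./.#./##.] d9
compare (V): move=+1 vs pass=+1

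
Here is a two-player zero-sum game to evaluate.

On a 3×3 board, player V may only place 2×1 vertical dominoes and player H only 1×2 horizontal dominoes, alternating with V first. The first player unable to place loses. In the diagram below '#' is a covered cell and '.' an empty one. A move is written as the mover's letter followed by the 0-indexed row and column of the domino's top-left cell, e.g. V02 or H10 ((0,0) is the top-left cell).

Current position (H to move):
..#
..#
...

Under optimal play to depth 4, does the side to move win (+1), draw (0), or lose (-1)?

value(..#/..#/..., H) = +1

[..#/..#/...] H move#1: H00:-1/###/..#/..., H10:+1/..#/###/...*, H20:-1/..#/..#/##., H21:-1/..#/..#/.##
[..#/###/...] end (terminal -1, V#2); searched ..#/..#/... to 4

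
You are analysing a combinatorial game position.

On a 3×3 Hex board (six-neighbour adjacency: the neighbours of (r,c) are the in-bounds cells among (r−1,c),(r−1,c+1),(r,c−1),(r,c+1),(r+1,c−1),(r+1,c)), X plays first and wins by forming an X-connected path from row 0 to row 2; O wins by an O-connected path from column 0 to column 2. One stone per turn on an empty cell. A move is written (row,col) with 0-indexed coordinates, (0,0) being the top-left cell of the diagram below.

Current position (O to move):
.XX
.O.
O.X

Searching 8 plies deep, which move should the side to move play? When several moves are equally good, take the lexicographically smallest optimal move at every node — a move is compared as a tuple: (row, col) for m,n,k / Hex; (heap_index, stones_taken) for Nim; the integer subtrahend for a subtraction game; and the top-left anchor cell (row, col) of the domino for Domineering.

O's best at [.XX/.O./O.X]: (1,2)

ply 1, O at .XX/.O./O.X | (0,0)=-1→OXX/.O./O.X; (1,0)=-1→.XX/OO./O.X; (1,2)=+1→.XX/.OO/O.X*; (2,1)=-1→.XX/.O./OOX
ply 2: .XX/.OO/O.X is terminal -1 (X); from .XX/.O./O.X depth 8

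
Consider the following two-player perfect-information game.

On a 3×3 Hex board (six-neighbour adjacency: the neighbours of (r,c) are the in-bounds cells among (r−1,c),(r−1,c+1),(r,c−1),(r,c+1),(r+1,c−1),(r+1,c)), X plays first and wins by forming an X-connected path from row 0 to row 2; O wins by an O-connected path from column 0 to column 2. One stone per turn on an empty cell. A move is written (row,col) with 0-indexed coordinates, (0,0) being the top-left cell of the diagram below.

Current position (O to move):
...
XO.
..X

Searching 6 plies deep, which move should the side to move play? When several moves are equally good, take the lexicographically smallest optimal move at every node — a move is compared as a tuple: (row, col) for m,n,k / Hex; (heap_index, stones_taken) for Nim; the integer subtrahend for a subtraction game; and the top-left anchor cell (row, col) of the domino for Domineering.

O's best at [.../XO./..X]: (0,0)

p1 O@[.../XO./..X]: (0,0)[O../XO./..X]+1* (0,1)[.O./XO./..X]+1 (0,2)[..O/XO./..X]-1 (1,2)[.../XOO/..X]-1 (2,0)[.../XO./O.X]+1 (2,1)[.../XO./.OX]-1
p2 X@[O../XO./..X]: (0,1)[OX./XO./..X]-1* (0,2)[O.X/XO./..X]-1 (1,2)[O../XOX/..X]-1 (2,0)[O../XO./X.X]-1 (2,1)[O../XO./.XX]-1
p3 O@[OX./XO./..X]: (0,2)[OXO/XO./..X]-1 (1,2)[OX./XOO/..X]-1 (2,0)[OX./XO./O.X]+1* (2,1)[OX./XO./.OX]-1
p4 X@[OX./XO./O.X]: (0,2)[OXX/XO./O.X]-1* (1,2)[OX./XOX/O.X]-1 (2,1)[OX./XO./OXX]-1
p5 O@[OXX/XO./O.X]: (1,2)[OXX/XOO/O.X]+1* (2,1)[OXX/XO./OOX]-1
p6 X@[OXX/XOO/O.X] terminal -1; root [.../XO./..X] d6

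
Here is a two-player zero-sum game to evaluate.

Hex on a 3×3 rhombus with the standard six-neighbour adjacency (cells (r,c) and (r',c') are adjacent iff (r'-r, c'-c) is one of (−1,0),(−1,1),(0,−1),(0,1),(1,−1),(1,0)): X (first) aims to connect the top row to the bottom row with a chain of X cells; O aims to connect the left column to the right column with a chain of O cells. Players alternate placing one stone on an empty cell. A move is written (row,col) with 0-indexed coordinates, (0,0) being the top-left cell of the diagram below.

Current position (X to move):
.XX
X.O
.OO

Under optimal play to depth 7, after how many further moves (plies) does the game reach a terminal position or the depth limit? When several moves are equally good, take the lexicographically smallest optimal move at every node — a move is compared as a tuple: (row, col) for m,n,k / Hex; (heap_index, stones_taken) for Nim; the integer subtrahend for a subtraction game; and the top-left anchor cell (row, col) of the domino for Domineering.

p1 X@[.XX/X.O/.OO]: (0,0)[XXX/X.O/.OO]-1 (1,1)[.XX/XXO/.OO]-1 (2,0)[.XX/X.O/XOO]+1*
p2 O@[.XX/X.O/XOO] terminal -1; root [.XX/X.O/.OO] d7

PV length from [.XX/X.O/.OO]: 1 ply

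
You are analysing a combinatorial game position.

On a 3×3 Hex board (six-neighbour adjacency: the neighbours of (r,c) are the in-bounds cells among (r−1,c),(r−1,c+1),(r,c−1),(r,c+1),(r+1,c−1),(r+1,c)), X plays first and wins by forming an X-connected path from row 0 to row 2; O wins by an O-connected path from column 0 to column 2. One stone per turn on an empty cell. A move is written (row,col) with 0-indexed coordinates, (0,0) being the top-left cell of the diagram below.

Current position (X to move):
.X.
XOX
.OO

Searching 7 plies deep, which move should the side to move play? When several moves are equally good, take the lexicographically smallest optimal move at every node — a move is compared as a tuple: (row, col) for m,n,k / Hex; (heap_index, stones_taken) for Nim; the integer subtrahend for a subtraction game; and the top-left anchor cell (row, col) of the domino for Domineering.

X's best at [.X./XOX/.OO]: (2,0)

ply 1, X at .X./XOX/.OO | (0,0)=-1→XX./XOX/.OO; (0,2)=-1→.XX/XOX/.OO; (2,0)=+1→.X./XOX/XOO*
ply 2: .X./XOX/XOO is terminal -1 (O); from .X./XOX/.OO depth 7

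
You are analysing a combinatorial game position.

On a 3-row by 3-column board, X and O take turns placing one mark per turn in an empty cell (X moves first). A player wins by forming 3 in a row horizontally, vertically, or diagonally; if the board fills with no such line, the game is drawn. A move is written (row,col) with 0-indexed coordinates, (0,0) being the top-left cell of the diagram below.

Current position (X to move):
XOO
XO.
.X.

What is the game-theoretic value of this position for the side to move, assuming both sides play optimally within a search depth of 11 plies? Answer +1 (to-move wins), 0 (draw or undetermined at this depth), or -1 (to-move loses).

value(XOO/XO./.X., X) = +1

ply 1, X at XOO/XO./.X. | (1,2)=-1→XOO/XOX/.X.; (2,0)=+1→XOO/XO./XX.*; (2,2)=-1→XOO/XO./.XX
ply 2: XOO/XO./XX. is terminal -1 (O); from XOO/XO./.X. depth 11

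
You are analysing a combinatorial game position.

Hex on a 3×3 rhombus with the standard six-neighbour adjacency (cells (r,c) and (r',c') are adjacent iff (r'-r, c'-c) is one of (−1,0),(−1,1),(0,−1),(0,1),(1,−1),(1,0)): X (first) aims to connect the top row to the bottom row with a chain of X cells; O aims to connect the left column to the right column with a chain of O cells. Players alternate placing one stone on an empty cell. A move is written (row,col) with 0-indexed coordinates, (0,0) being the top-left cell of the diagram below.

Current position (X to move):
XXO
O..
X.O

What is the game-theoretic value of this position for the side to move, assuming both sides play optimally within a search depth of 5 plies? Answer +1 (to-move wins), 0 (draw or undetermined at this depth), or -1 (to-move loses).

value(XXO/O../X.O, X) = +1

[XXO/O../X.O] X move#1: (1,1):+1/XXO/OX./X.O*, (1,2):-1/XXO/O.X/X.O, (2,1):-1/XXO/O../XXO
[XXO/OX./X.O] end (terminal -1, O#2); searched XXO/O../X.O to 5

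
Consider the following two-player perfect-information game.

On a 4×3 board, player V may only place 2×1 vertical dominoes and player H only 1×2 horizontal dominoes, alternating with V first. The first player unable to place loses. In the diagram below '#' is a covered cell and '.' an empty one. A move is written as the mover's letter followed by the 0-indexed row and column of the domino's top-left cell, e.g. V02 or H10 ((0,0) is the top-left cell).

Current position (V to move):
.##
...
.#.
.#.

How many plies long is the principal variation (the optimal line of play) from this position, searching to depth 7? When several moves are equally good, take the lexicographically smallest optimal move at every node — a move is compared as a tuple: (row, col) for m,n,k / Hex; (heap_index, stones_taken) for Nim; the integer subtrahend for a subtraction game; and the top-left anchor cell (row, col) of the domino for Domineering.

ply 1, V at .##/.../.#./.#. | V00=+1→###/#../.#./.#.*; V10=+1→.##/#../##./.#.; V12=+1→.##/..#/.##/.#.; V20=+1→.##/.../##./##.; V22=+1→.##/.../.##/.##
ply 2, H at ###/#../.#./.#. | H11=-1→###/###/.#./.#.*
ply 3, V at ###/###/.#./.#. | V20=+1→###/###/##./##.*; V22=+1→###/###/.##/.##
ply 4: ###/###/##./##. is terminal -1 (H); from .##/.../.#./.#. depth 7

PV length from [.##/.../.#./.#.]: 3 plies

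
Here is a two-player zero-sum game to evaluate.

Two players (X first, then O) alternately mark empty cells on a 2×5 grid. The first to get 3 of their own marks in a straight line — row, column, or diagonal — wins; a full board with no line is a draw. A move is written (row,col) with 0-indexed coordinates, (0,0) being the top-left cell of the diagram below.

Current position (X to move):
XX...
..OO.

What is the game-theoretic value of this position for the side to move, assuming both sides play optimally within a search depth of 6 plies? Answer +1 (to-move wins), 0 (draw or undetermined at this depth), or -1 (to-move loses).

p1 X@[XX.../..OO.]: (0,2)[XXX../..OO.]+1* (0,3)[XX.X./..OO.]-1 (0,4)[XX..X/..OO.]-1 (1,0)[XX.../X.OO.]-1 (1,1)[XX.../.XOO.]-1 (1,4)[XX.../..OOX]-1
p2 O@[XXX../..OO.] terminal -1; root [XX.../..OO.] d6

value(XX.../..OO., X) = +1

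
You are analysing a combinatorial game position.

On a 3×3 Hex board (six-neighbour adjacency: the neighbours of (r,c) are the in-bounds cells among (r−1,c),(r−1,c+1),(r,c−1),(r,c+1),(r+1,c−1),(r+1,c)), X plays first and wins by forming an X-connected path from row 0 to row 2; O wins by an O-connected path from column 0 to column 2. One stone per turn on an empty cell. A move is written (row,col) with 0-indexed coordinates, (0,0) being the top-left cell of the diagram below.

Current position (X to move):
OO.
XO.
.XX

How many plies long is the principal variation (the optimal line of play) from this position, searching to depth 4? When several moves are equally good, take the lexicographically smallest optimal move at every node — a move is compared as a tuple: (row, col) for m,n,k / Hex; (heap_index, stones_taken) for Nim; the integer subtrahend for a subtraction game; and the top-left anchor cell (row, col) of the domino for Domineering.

ply 1, X at OO./XO./.XX | (0,2)=-1→OOX/XO./.XX*; (1,2)=-1→OO./XOX/.XX; (2,0)=-1→OO./XO./XXX
ply 2, O at OOX/XO./.XX | (1,2)=+1→OOX/XOO/.XX*; (2,0)=-1→OOX/XO./OXX
ply 3: OOX/XOO/.XX is terminal -1 (X); from OO./XO./.XX depth 4

PV length from [OO./XO./.XX]: 2 plies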